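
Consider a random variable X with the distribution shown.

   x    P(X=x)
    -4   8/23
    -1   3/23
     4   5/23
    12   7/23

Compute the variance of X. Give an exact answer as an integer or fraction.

E[X] = (8/23)·(-4) + (3/23)·(-1) + (5/23)·4 + (7/23)·12 = 3
E[X²] = (8/23)·16 + (3/23)·1 + (5/23)·16 + (7/23)·144 = 53
Var(X) = 53 − (3)² = 44

44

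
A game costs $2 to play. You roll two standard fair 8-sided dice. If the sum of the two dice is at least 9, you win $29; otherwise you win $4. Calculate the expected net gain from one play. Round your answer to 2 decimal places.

$16.06

E[payout] = (7/16)·4 + (9/16)·29 = 289/16
Expected profit = 289/16 − 2 = 257/16 ≈ $16.06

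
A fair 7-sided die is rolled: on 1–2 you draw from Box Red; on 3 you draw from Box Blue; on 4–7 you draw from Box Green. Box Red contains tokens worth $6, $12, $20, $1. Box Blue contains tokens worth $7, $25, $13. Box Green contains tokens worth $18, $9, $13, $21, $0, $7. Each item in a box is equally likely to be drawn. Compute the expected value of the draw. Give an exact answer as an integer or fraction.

E[X | Box Red] = (6 + 12 + 20 + 1)/4 = 39/4
E[X | Box Blue] = (7 + 25 + 13)/3 = 15
E[X | Box Green] = (18 + 9 + 13 + 21 + 0 + 7)/6 = 34/3
E[X] = (2/7)·39/4 + (1/7)·15 + (4/7)·34/3 = 479/42

479/42 dollars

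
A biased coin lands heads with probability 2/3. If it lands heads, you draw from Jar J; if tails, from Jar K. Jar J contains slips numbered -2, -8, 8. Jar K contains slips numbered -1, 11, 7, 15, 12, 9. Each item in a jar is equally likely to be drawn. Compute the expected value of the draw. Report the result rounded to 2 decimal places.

E[X | Jar J] = (-2 − 8 + 8)/3 = -2/3
E[X | Jar K] = (-1 + 11 + 7 + 15 + 12 + 9)/6 = 53/6
E[X] = (2/3)·(-2/3) + (1/3)·53/6 = 5/2 ≈ 2.50

2.50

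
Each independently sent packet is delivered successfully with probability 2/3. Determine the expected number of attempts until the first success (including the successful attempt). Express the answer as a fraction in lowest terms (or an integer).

For a geometric distribution, E[trials] = 1/p = 1/(2/3) = 3/2.

3/2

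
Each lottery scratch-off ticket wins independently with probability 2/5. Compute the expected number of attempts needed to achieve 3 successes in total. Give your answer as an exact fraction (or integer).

By linearity (sum of 3 independent geometric waits), E[trials] = 3/p = 3/(2/5) = 15/2.

15/2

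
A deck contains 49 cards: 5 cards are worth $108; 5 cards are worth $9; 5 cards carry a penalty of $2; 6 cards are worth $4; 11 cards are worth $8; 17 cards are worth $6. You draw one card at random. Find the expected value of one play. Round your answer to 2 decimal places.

$16.10

E[payout] = (5/49)·108 + (5/49)·9 + (5/49)·(-2) + (6/49)·4 + (11/49)·8 + (17/49)·6 = 789/49
≈ $16.10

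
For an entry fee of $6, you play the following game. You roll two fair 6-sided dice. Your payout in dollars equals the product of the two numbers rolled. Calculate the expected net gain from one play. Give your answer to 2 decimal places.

$6.25

Distribution of the product of the two numbers rolled: 1 w.p. 1/36, 2 w.p. 1/18, 3 w.p. 1/18, 4 w.p. 1/12, 5 w.p. 1/18, 6 w.p. 1/9, …
E[payout] = (1/36)·1 + (1/18)·2 + (1/18)·3 + (1/12)·4 + (1/18)·5 + (1/9)·6 + (1/18)·8 + (1/36)·9 + (1/18)·10 + (1/9)·12 + (1/18)·15 + (1/36)·16 + (1/18)·18 + (1/18)·20 + (1/18)·24 + (1/36)·25 + (1/18)·30 + (1/36)·36 = 49/4
Expected profit = 49/4 − 6 = 25/4 ≈ $6.25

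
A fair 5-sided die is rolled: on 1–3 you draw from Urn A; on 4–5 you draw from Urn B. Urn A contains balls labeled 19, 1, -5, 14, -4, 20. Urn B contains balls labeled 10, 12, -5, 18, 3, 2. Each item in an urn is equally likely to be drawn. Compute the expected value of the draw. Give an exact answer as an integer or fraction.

E[X | Urn A] = (19 + 1 − 5 + 14 − 4 + 20)/6 = 15/2
E[X | Urn B] = (10 + 12 − 5 + 18 + 3 + 2)/6 = 20/3
E[X] = (3/5)·15/2 + (2/5)·20/3 = 43/6

43/6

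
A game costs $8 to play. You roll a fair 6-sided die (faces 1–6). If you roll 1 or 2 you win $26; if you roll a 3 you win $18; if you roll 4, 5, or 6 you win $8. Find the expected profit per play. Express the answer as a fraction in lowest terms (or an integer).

23/3 dollars

E[payout] = (1/2)·8 + (1/6)·18 + (1/3)·26 = 47/3
Expected profit = 47/3 − 8 = 23/3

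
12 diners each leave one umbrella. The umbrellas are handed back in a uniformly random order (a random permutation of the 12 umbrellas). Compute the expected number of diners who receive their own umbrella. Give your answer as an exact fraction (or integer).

1

Let Xᵢ = 1 if person i gets their own umbrella. For each i, P(Xᵢ=1) = 1/12.
By linearity of expectation, E[X₁+…+X_12] = 12·(1/12) = 1.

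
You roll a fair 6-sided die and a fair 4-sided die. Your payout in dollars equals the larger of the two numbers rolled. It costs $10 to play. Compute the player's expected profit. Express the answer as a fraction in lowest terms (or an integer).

Distribution of the larger of the two numbers rolled: 1 w.p. 1/24, 2 w.p. 1/8, 3 w.p. 5/24, 4 w.p. 7/24, 5 w.p. 1/6, 6 w.p. 1/6
E[payout] = (1/24)·1 + (1/8)·2 + (5/24)·3 + (7/24)·4 + (1/6)·5 + (1/6)·6 = 47/12
Expected profit = 47/12 − 10 = -73/12

-73/12 dollars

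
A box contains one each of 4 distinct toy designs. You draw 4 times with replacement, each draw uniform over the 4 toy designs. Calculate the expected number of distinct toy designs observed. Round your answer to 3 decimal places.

Let Xⱼ=1 if type j appears at least once. P(Xⱼ=1) = 1 − ((4−1)/4)^4 = 175/256.
E[#distinct] = 4·175/256 = 175/64.
≈ 2.734

2.734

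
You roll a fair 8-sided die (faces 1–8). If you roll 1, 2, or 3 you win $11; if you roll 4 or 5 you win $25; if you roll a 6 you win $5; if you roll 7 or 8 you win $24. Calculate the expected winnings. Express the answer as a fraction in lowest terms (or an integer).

E[payout] = (1/8)·5 + (3/8)·11 + (1/4)·24 + (1/4)·25 = 17

$17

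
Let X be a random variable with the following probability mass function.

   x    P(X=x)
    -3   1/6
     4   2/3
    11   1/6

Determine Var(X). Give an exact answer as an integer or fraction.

E[X] = (1/6)·(-3) + (2/3)·4 + (1/6)·11 = 4
E[X²] = (1/6)·9 + (2/3)·16 + (1/6)·121 = 97/3
Var(X) = 97/3 − (4)² = 49/3

49/3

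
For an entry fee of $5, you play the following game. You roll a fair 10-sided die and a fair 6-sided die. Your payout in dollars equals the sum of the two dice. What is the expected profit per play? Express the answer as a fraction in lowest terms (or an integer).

Distribution of the sum of the two dice: 2 w.p. 1/60, 3 w.p. 1/30, 4 w.p. 1/20, 5 w.p. 1/15, 6 w.p. 1/12, 7 w.p. 1/10, …
E[payout] = (1/60)·2 + (1/30)·3 + (1/20)·4 + (1/15)·5 + (1/12)·6 + (1/10)·7 + (1/10)·8 + (1/10)·9 + (1/10)·10 + (1/10)·11 + (1/12)·12 + (1/15)·13 + (1/20)·14 + (1/30)·15 + (1/60)·16 = 9
Expected profit = 9 − 5 = 4

$4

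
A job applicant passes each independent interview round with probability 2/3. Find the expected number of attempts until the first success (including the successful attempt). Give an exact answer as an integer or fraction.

3/2

For a geometric distribution, E[trials] = 1/p = 1/(2/3) = 3/2.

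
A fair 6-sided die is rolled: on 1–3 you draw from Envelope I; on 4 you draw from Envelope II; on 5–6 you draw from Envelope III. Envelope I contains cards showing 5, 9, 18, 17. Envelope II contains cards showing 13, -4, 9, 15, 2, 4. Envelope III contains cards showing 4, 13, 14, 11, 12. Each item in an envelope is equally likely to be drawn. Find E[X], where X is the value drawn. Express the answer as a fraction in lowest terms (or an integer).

E[X | Envelope I] = (5 + 9 + 18 + 17)/4 = 49/4
E[X | Envelope II] = (13 − 4 + 9 + 15 + 2 + 4)/6 = 13/2
E[X | Envelope III] = (4 + 13 + 14 + 11 + 12)/5 = 54/5
E[X] = (1/2)·49/4 + (1/6)·13/2 + (1/3)·54/5 = 1297/120

1297/120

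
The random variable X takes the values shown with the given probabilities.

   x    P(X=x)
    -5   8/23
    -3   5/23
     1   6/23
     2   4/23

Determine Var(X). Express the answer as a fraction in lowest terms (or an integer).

4460/529

E[X] = (8/23)·(-5) + (5/23)·(-3) + (6/23)·1 + (4/23)·2 = -41/23
E[X²] = (8/23)·25 + (5/23)·9 + (6/23)·1 + (4/23)·4 = 267/23
Var(X) = 267/23 − (-41/23)² = 4460/529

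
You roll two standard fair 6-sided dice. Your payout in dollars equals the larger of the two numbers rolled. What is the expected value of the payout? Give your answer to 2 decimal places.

Distribution of the larger of the two numbers rolled: 1 w.p. 1/36, 2 w.p. 1/12, 3 w.p. 5/36, 4 w.p. 7/36, 5 w.p. 1/4, 6 w.p. 11/36
E[payout] = (1/36)·1 + (1/12)·2 + (5/36)·3 + (7/36)·4 + (1/4)·5 + (11/36)·6 = 161/36
≈ $4.47

$4.47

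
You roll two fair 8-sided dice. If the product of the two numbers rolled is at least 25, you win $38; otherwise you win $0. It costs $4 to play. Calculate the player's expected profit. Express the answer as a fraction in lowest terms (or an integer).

63/8 dollars

E[payout] = (11/16)·0 + (5/16)·38 = 95/8
Expected profit = 95/8 − 4 = 63/8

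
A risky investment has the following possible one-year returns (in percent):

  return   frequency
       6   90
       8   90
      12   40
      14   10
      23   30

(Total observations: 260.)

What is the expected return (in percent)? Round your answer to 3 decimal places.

9.885

Total = 260, so P(return=6) = 90/260, etc.
E[X] = (9/26)·6 + (9/26)·8 + (2/13)·12 + (1/26)·14 + (3/26)·23
     = 257/26 ≈ 9.885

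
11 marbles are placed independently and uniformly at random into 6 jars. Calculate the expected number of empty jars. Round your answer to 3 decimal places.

Let Xⱼ=1 if jar j is empty. P(Xⱼ=1) = ((6-1)/6)^11 = 48828125/362797056.
By linearity, E[#empty] = 6·48828125/362797056 = 48828125/60466176.
≈ 0.808

0.808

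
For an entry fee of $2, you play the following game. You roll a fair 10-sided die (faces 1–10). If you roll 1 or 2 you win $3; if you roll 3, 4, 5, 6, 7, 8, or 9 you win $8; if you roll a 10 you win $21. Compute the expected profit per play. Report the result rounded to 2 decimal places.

$6.30

E[payout] = (1/5)·3 + (7/10)·8 + (1/10)·21 = 83/10
Expected profit = 83/10 − 2 = 63/10 ≈ $6.30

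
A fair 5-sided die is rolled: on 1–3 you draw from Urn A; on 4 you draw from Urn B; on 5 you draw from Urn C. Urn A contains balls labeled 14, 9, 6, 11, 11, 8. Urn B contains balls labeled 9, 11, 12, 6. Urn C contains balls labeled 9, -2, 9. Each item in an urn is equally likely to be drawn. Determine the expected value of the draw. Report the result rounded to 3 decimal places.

E[X | Urn A] = (14 + 9 + 6 + 11 + 11 + 8)/6 = 59/6
E[X | Urn B] = (9 + 11 + 12 + 6)/4 = 19/2
E[X | Urn C] = (9 − 2 + 9)/3 = 16/3
E[X] = (3/5)·59/6 + (1/5)·19/2 + (1/5)·16/3 = 133/15 ≈ 8.867

8.867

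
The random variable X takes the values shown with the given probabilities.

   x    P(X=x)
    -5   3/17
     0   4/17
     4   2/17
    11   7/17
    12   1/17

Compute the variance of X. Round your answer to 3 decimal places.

E[X] = (3/17)·(-5) + (4/17)·0 + (2/17)·4 + (7/17)·11 + (1/17)·12 = 82/17
E[X²] = (3/17)·25 + (4/17)·0 + (2/17)·16 + (7/17)·121 + (1/17)·144 = 1098/17
Var(X) = 1098/17 − (82/17)² = 11942/289 ≈ 41.322

41.322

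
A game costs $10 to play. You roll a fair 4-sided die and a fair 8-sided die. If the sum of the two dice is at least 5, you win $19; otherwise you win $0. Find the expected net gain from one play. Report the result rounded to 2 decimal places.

E[payout] = (3/16)·0 + (13/16)·19 = 247/16
Expected profit = 247/16 − 10 = 87/16 ≈ $5.44

$5.44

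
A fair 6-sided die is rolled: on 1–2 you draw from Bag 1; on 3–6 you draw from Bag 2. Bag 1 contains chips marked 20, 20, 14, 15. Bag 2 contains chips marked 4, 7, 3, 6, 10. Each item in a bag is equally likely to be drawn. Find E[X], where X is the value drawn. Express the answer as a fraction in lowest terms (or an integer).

E[X | Bag 1] = (20 + 20 + 14 + 15)/4 = 69/4
E[X | Bag 2] = (4 + 7 + 3 + 6 + 10)/5 = 6
E[X] = (1/3)·69/4 + (2/3)·6 = 39/4

39/4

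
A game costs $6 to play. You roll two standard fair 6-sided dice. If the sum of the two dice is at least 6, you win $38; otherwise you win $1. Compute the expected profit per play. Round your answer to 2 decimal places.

$21.72

E[payout] = (5/18)·1 + (13/18)·38 = 499/18
Expected profit = 499/18 − 6 = 391/18 ≈ $21.72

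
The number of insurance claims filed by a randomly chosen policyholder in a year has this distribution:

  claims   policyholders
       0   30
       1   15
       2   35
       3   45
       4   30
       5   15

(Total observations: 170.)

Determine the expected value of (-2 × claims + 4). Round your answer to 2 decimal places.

-0.88

Total = 170, so P(claims=0) = 30/170, etc.
E[-2x+4] = (3/17)·4 + (3/34)·2 + (7/34)·0 + (9/34)·(-2) + (3/17)·(-4) + (3/34)·(-6)
     = -15/17 ≈ -0.88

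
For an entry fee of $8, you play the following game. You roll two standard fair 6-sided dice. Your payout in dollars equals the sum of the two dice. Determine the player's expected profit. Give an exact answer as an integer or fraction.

Distribution of the sum of the two dice: 2 w.p. 1/36, 3 w.p. 1/18, 4 w.p. 1/12, 5 w.p. 1/9, 6 w.p. 5/36, 7 w.p. 1/6, …
E[payout] = (1/36)·2 + (1/18)·3 + (1/12)·4 + (1/9)·5 + (5/36)·6 + (1/6)·7 + (5/36)·8 + (1/9)·9 + (1/12)·10 + (1/18)·11 + (1/36)·12 = 7
Expected profit = 7 − 8 = -1

-$1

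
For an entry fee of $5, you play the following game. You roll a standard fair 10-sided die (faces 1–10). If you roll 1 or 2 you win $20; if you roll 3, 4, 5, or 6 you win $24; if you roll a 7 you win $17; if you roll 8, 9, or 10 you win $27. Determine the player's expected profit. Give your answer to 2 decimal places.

E[payout] = (1/10)·17 + (1/5)·20 + (2/5)·24 + (3/10)·27 = 117/5
Expected profit = 117/5 − 5 = 92/5 ≈ $18.40

$18.40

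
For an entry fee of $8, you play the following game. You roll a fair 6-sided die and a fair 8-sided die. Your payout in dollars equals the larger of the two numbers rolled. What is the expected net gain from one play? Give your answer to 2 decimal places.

-$2.77

Distribution of the larger of the two numbers rolled: 1 w.p. 1/48, 2 w.p. 1/16, 3 w.p. 5/48, 4 w.p. 7/48, 5 w.p. 3/16, 6 w.p. 11/48, …
E[payout] = (1/48)·1 + (1/16)·2 + (5/48)·3 + (7/48)·4 + (3/16)·5 + (11/48)·6 + (1/8)·7 + (1/8)·8 = 251/48
Expected profit = 251/48 − 8 = -133/48 ≈ -$2.77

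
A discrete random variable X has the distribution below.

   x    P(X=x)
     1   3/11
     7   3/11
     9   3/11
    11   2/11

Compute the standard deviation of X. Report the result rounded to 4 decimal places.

E[X] = 73/11, E[X²] = 635/11
Var(X) = E[X²] − (E[X])² = 635/11 − 5329/121 = 1656/121
SD(X) = √(1656/121) ≈ 3.6995

3.6995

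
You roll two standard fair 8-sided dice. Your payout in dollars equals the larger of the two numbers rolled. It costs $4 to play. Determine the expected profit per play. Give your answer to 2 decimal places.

Distribution of the larger of the two numbers rolled: 1 w.p. 1/64, 2 w.p. 3/64, 3 w.p. 5/64, 4 w.p. 7/64, 5 w.p. 9/64, 6 w.p. 11/64, …
E[payout] = (1/64)·1 + (3/64)·2 + (5/64)·3 + (7/64)·4 + (9/64)·5 + (11/64)·6 + (13/64)·7 + (15/64)·8 = 93/16
Expected profit = 93/16 − 4 = 29/16 ≈ $1.81

$1.81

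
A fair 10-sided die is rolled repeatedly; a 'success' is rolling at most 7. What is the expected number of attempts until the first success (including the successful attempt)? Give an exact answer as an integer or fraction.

10/7

For a geometric distribution, E[trials] = 1/p = 1/(7/10) = 10/7.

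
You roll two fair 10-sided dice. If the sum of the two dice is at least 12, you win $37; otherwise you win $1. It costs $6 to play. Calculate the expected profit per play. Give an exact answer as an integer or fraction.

E[payout] = (11/20)·1 + (9/20)·37 = 86/5
Expected profit = 86/5 − 6 = 56/5

56/5 dollars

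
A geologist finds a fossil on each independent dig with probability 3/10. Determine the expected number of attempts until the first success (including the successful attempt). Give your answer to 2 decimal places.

3.33

For a geometric distribution, E[trials] = 1/p = 1/(3/10) = 10/3.
≈ 3.33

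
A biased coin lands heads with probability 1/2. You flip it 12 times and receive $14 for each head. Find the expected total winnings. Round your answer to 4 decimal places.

E[#heads] = 12·1/2 = 6 (linearity over flips).
E[winnings] = 14·6 = 84.
≈ 84.0000

$84.0000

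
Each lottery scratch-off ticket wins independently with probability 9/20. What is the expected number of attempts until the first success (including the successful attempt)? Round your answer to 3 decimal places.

2.222

For a geometric distribution, E[trials] = 1/p = 1/(9/20) = 20/9.
≈ 2.222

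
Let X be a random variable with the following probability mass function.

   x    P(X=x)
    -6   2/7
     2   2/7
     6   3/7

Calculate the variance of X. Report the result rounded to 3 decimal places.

E[X] = (2/7)·(-6) + (2/7)·2 + (3/7)·6 = 10/7
E[X²] = (2/7)·36 + (2/7)·4 + (3/7)·36 = 188/7
Var(X) = 188/7 − (10/7)² = 1216/49 ≈ 24.816

24.816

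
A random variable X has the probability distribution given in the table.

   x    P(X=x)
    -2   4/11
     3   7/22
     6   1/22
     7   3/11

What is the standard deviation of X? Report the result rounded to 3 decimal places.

E[X] = 53/22, E[X²] = 425/22
Var(X) = E[X²] − (E[X])² = 425/22 − 2809/484 = 6541/484
SD(X) = √(6541/484) ≈ 3.676

3.676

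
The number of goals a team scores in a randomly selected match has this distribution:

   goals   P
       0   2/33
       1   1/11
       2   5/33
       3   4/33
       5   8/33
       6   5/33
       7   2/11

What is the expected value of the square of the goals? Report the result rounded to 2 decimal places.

E[X²] = (2/33)·0 + (1/11)·1 + (5/33)·4 + (4/33)·9 + (8/33)·25 + (5/33)·36 + (2/11)·49
     = 733/33 ≈ 22.21

22.21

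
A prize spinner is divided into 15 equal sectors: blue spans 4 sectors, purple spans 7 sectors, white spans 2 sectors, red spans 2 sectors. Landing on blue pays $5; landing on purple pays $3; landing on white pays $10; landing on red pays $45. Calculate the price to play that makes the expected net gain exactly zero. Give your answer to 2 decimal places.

$10.07

E[payout] = (4/15)·5 + (7/15)·3 + (2/15)·10 + (2/15)·45 = 151/15
Fair fee = E[payout] = 151/15 ≈ $10.07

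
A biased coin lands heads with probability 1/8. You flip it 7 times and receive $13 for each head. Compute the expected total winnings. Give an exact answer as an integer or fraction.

E[#heads] = 7·1/8 = 7/8 (linearity over flips).
E[winnings] = 13·7/8 = 91/8.

91/8 dollars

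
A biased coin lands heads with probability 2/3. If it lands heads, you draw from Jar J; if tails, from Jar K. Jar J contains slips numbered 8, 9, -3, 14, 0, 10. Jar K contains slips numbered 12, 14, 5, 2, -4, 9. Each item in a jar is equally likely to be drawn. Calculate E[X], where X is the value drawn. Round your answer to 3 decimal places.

6.333

E[X | Jar J] = (8 + 9 − 3 + 14 + 0 + 10)/6 = 19/3
E[X | Jar K] = (12 + 14 + 5 + 2 − 4 + 9)/6 = 19/3
E[X] = (2/3)·19/3 + (1/3)·19/3 = 19/3 ≈ 6.333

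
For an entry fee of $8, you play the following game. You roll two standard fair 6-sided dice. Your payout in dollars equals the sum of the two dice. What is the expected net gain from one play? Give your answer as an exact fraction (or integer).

-$1

Distribution of the sum of the two dice: 2 w.p. 1/36, 3 w.p. 1/18, 4 w.p. 1/12, 5 w.p. 1/9, 6 w.p. 5/36, 7 w.p. 1/6, …
E[payout] = (1/36)·2 + (1/18)·3 + (1/12)·4 + (1/9)·5 + (5/36)·6 + (1/6)·7 + (5/36)·8 + (1/9)·9 + (1/12)·10 + (1/18)·11 + (1/36)·12 = 7
Expected profit = 7 − 8 = -1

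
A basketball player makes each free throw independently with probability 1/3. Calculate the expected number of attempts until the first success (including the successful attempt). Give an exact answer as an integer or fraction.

For a geometric distribution, E[trials] = 1/p = 1/(1/3) = 3.

3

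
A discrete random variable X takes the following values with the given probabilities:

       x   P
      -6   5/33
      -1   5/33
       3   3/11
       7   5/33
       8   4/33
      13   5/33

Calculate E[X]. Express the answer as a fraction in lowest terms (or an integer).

124/33

E[X] = (5/33)·(-6) + (5/33)·(-1) + (3/11)·3 + (5/33)·7 + (4/33)·8 + (5/33)·13
     = 124/33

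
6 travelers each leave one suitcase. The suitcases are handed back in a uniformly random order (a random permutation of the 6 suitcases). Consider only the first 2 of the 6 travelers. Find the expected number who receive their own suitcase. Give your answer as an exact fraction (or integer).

1/3

Let Xᵢ = 1 if person i gets their own suitcase. For each i, P(Xᵢ=1) = 1/6.
By linearity of expectation, E[X₁+…+X_2] = 2·(1/6) = 1/3.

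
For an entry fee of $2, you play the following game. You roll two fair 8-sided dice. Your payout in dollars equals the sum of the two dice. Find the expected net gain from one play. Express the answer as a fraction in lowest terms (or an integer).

Distribution of the sum of the two dice: 2 w.p. 1/64, 3 w.p. 1/32, 4 w.p. 3/64, 5 w.p. 1/16, 6 w.p. 5/64, 7 w.p. 3/32, …
E[payout] = (1/64)·2 + (1/32)·3 + (3/64)·4 + (1/16)·5 + (5/64)·6 + (3/32)·7 + (7/64)·8 + (1/8)·9 + (7/64)·10 + (3/32)·11 + (5/64)·12 + (1/16)·13 + (3/64)·14 + (1/32)·15 + (1/64)·16 = 9
Expected profit = 9 − 2 = 7

$7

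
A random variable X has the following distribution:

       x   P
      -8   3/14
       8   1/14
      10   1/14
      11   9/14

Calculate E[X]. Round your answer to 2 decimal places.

6.64

E[X] = (3/14)·(-8) + (1/14)·8 + (1/14)·10 + (9/14)·11
     = 93/14 ≈ 6.64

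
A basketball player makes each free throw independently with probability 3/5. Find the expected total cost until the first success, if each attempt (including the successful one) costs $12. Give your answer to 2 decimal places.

$20.00

E[#attempts] = 1/p = 5/3; E[cost] = 12·5/3 = 20.
≈ 20.00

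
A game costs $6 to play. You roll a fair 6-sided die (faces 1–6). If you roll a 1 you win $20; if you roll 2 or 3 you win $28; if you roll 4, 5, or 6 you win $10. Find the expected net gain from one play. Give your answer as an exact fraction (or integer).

35/3 dollars

E[payout] = (1/2)·10 + (1/6)·20 + (1/3)·28 = 53/3
Expected profit = 53/3 − 6 = 35/3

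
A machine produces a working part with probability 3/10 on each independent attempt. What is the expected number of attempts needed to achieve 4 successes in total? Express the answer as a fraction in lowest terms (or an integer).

By linearity (sum of 4 independent geometric waits), E[trials] = 4/p = 4/(3/10) = 40/3.

40/3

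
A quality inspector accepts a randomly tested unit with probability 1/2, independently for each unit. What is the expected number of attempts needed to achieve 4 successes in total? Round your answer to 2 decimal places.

By linearity (sum of 4 independent geometric waits), E[trials] = 4/p = 4/(1/2) = 8.
≈ 8.00

8.00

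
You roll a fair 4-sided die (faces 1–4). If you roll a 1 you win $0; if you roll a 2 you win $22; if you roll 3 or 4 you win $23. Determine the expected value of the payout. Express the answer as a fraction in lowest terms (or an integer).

E[payout] = (1/4)·0 + (1/4)·22 + (1/2)·23 = 17

$17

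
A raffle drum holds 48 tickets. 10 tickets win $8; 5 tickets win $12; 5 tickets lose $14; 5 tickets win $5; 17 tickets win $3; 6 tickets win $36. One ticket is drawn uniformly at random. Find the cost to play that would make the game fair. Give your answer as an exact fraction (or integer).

181/24 dollars

E[payout] = (10/48)·8 + (5/48)·12 + (5/48)·(-14) + (5/48)·5 + (17/48)·3 + (6/48)·36 = 181/24
Fair fee = E[payout] = 181/24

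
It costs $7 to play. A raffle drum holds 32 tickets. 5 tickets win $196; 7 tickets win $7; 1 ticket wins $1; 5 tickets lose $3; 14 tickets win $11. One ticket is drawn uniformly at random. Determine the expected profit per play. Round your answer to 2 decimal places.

E[payout] = (5/32)·196 + (7/32)·7 + (1/32)·1 + (5/32)·(-3) + (14/32)·11 = 1169/32
Expected profit = 1169/32 − 7 = 945/32 ≈ $29.53

$29.53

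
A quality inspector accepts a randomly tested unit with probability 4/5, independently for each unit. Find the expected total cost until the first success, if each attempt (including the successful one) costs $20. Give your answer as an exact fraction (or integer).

E[#attempts] = 1/p = 5/4; E[cost] = 20·5/4 = 25.

$25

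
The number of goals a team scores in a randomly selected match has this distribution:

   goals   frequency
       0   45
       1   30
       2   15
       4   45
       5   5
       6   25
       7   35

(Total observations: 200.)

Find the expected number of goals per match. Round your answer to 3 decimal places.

Total = 200, so P(goals=0) = 45/200, etc.
E[X] = (9/40)·0 + (3/20)·1 + (3/40)·2 + (9/40)·4 + (1/40)·5 + (1/8)·6 + (7/40)·7
     = 33/10 ≈ 3.300

3.300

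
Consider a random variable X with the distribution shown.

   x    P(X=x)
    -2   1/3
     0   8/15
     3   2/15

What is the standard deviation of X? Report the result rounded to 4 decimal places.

1.5691

E[X] = -4/15, E[X²] = 38/15
Var(X) = E[X²] − (E[X])² = 38/15 − 16/225 = 554/225
SD(X) = √(554/225) ≈ 1.5691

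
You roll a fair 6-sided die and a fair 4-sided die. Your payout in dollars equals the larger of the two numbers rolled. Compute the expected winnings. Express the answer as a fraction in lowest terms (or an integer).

47/12 dollars

Distribution of the larger of the two numbers rolled: 1 w.p. 1/24, 2 w.p. 1/8, 3 w.p. 5/24, 4 w.p. 7/24, 5 w.p. 1/6, 6 w.p. 1/6
E[payout] = (1/24)·1 + (1/8)·2 + (5/24)·3 + (7/24)·4 + (1/6)·5 + (1/6)·6 = 47/12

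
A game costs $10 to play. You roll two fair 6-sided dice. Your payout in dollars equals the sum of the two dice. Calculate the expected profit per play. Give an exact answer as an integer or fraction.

Distribution of the sum of the two dice: 2 w.p. 1/36, 3 w.p. 1/18, 4 w.p. 1/12, 5 w.p. 1/9, 6 w.p. 5/36, 7 w.p. 1/6, …
E[payout] = (1/36)·2 + (1/18)·3 + (1/12)·4 + (1/9)·5 + (5/36)·6 + (1/6)·7 + (5/36)·8 + (1/9)·9 + (1/12)·10 + (1/18)·11 + (1/36)·12 = 7
Expected profit = 7 − 10 = -3

-$3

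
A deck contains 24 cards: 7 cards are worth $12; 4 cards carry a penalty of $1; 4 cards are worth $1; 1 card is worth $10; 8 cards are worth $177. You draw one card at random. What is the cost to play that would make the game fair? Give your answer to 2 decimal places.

E[payout] = (7/24)·12 + (4/24)·(-1) + (4/24)·1 + (1/24)·10 + (8/24)·177 = 755/12
Fair fee = E[payout] = 755/12 ≈ $62.92

$62.92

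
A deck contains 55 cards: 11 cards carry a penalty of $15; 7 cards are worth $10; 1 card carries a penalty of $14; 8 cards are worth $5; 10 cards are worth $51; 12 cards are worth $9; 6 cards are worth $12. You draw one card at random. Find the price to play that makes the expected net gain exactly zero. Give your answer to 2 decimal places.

E[payout] = (11/55)·(-15) + (7/55)·10 + (1/55)·(-14) + (8/55)·5 + (10/55)·51 + (12/55)·9 + (6/55)·12 = 621/55
Fair fee = E[payout] = 621/55 ≈ $11.29

$11.29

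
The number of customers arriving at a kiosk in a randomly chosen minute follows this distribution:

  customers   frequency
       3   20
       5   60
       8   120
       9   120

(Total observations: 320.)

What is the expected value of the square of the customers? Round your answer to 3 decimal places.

Total = 320, so P(customers=3) = 20/320, etc.
E[X²] = (1/16)·9 + (3/16)·25 + (3/8)·64 + (3/8)·81
     = 477/8 ≈ 59.625

59.625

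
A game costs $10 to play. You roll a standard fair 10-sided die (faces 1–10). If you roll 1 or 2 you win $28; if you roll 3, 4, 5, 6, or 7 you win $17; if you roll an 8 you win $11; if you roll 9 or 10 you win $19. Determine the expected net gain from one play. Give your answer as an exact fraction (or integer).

E[payout] = (1/10)·11 + (1/2)·17 + (1/5)·19 + (1/5)·28 = 19
Expected profit = 19 − 10 = 9

$9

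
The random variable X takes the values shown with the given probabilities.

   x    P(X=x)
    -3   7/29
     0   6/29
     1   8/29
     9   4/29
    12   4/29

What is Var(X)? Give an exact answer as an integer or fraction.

23118/841

E[X] = (7/29)·(-3) + (6/29)·0 + (8/29)·1 + (4/29)·9 + (4/29)·12 = 71/29
E[X²] = (7/29)·9 + (6/29)·0 + (8/29)·1 + (4/29)·81 + (4/29)·144 = 971/29
Var(X) = 971/29 − (71/29)² = 23118/841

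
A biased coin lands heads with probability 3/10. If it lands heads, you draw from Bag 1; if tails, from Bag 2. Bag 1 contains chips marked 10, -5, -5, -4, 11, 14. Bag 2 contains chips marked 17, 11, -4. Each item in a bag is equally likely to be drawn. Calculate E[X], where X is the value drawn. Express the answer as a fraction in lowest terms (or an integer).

E[X | Bag 1] = (10 − 5 − 5 − 4 + 11 + 14)/6 = 7/2
E[X | Bag 2] = (17 + 11 − 4)/3 = 8
E[X] = (3/10)·7/2 + (7/10)·8 = 133/20

133/20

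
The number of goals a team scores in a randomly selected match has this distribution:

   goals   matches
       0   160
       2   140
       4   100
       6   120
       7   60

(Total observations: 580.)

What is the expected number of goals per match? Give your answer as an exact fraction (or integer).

91/29

Total = 580, so P(goals=0) = 160/580, etc.
E[X] = (8/29)·0 + (7/29)·2 + (5/29)·4 + (6/29)·6 + (3/29)·7
     = 91/29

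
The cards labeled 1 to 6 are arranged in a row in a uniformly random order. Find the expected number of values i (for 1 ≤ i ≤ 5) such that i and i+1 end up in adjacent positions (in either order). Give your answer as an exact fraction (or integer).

For each i ∈ {1,…,5}, let Xᵢ = 1 if i and i+1 are adjacent. P(Xᵢ=1) = 2·(6−1)!/6! = 2/6.
By linearity, E[ΣXᵢ] = (5)·(2/6) = 5/3.

5/3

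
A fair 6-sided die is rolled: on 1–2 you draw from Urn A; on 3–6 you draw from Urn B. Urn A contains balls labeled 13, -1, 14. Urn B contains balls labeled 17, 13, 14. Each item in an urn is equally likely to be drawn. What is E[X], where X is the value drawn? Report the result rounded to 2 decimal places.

E[X | Urn A] = (13 − 1 + 14)/3 = 26/3
E[X | Urn B] = (17 + 13 + 14)/3 = 44/3
E[X] = (1/3)·26/3 + (2/3)·44/3 = 38/3 ≈ 12.67

12.67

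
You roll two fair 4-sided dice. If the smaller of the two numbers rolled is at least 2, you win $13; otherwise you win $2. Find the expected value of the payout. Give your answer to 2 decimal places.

$8.19

E[payout] = (7/16)·2 + (9/16)·13 = 131/16
≈ $8.19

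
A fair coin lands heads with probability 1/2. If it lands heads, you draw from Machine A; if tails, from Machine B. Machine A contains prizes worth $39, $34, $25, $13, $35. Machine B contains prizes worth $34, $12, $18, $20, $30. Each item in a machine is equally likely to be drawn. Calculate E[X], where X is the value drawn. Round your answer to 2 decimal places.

$26.00

E[X | Machine A] = (39 + 34 + 25 + 13 + 35)/5 = 146/5
E[X | Machine B] = (34 + 12 + 18 + 20 + 30)/5 = 114/5
E[X] = (1/2)·146/5 + (1/2)·114/5 = 26 ≈ 26.00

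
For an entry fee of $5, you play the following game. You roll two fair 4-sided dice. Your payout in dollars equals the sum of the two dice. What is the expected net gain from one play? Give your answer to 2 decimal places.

Distribution of the sum of the two dice: 2 w.p. 1/16, 3 w.p. 1/8, 4 w.p. 3/16, 5 w.p. 1/4, 6 w.p. 3/16, 7 w.p. 1/8, …
E[payout] = (1/16)·2 + (1/8)·3 + (3/16)·4 + (1/4)·5 + (3/16)·6 + (1/8)·7 + (1/16)·8 = 5
Expected profit = 5 − 5 = 0 ≈ $0.00

$0.00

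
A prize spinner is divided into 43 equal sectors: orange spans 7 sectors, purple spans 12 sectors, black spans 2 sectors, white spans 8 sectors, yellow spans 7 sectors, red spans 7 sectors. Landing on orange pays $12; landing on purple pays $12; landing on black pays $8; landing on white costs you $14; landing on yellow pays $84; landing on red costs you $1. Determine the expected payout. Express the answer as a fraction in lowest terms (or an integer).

713/43 dollars

E[payout] = (7/43)·12 + (12/43)·12 + (2/43)·8 + (8/43)·(-14) + (7/43)·84 + (7/43)·(-1) = 713/43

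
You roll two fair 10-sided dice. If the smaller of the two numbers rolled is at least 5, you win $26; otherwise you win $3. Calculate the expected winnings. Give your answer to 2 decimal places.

E[payout] = (16/25)·3 + (9/25)·26 = 282/25
≈ $11.28

$11.28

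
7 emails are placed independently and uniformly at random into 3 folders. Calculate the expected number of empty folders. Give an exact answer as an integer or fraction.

128/729

Let Xⱼ=1 if folder j is empty. P(Xⱼ=1) = ((3-1)/3)^7 = 128/2187.
By linearity, E[#empty] = 3·128/2187 = 128/729.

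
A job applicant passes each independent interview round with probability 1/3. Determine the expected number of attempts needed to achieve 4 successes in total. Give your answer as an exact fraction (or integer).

12

By linearity (sum of 4 independent geometric waits), E[trials] = 4/p = 4/(1/3) = 12.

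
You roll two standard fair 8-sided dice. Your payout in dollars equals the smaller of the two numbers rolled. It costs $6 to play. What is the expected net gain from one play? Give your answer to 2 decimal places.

-$2.81

Distribution of the smaller of the two numbers rolled: 1 w.p. 15/64, 2 w.p. 13/64, 3 w.p. 11/64, 4 w.p. 9/64, 5 w.p. 7/64, 6 w.p. 5/64, …
E[payout] = (15/64)·1 + (13/64)·2 + (11/64)·3 + (9/64)·4 + (7/64)·5 + (5/64)·6 + (3/64)·7 + (1/64)·8 = 51/16
Expected profit = 51/16 − 6 = -45/16 ≈ -$2.81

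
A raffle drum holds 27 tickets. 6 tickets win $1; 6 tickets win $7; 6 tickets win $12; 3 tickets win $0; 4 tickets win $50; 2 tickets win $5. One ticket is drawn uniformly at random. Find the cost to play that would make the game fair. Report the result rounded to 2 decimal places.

$12.22

E[payout] = (6/27)·1 + (6/27)·7 + (6/27)·12 + (3/27)·0 + (4/27)·50 + (2/27)·5 = 110/9
Fair fee = E[payout] = 110/9 ≈ $12.22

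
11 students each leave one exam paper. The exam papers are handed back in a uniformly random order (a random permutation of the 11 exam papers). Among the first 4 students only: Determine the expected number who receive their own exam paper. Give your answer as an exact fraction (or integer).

Let Xᵢ = 1 if person i gets their own exam paper. For each i, P(Xᵢ=1) = 1/11.
By linearity of expectation, E[X₁+…+X_4] = 4·(1/11) = 4/11.

4/11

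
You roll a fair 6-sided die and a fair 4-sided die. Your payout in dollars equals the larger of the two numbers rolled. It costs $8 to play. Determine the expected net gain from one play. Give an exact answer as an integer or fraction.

Distribution of the larger of the two numbers rolled: 1 w.p. 1/24, 2 w.p. 1/8, 3 w.p. 5/24, 4 w.p. 7/24, 5 w.p. 1/6, 6 w.p. 1/6
E[payout] = (1/24)·1 + (1/8)·2 + (5/24)·3 + (7/24)·4 + (1/6)·5 + (1/6)·6 = 47/12
Expected profit = 47/12 − 8 = -49/12

-49/12 dollars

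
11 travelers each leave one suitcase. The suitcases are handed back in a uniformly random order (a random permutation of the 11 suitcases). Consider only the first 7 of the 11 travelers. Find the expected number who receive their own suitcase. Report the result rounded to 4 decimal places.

0.6364

Let Xᵢ = 1 if person i gets their own suitcase. For each i, P(Xᵢ=1) = 1/11.
By linearity of expectation, E[X₁+…+X_7] = 7·(1/11) = 7/11.
≈ 0.6364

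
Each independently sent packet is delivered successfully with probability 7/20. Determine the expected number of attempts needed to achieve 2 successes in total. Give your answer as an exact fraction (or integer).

40/7

By linearity (sum of 2 independent geometric waits), E[trials] = 2/p = 2/(7/20) = 40/7.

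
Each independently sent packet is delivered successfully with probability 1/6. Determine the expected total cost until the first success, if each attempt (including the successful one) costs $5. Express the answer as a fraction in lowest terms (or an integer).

E[#attempts] = 1/p = 6; E[cost] = 5·6 = 30.

$30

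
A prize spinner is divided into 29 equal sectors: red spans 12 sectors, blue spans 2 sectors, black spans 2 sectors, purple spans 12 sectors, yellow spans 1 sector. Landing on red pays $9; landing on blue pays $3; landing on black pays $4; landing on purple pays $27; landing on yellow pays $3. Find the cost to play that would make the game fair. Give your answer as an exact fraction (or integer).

449/29 dollars

E[payout] = (12/29)·9 + (2/29)·3 + (2/29)·4 + (12/29)·27 + (1/29)·3 = 449/29
Fair fee = E[payout] = 449/29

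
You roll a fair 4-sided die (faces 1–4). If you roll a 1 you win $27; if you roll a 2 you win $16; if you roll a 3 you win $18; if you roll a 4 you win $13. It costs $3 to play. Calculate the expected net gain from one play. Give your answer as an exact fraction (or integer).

E[payout] = (1/4)·13 + (1/4)·16 + (1/4)·18 + (1/4)·27 = 37/2
Expected profit = 37/2 − 3 = 31/2

31/2 dollars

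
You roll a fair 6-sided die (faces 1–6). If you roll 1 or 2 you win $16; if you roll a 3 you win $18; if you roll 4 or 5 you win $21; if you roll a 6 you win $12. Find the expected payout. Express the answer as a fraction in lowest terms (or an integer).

E[payout] = (1/6)·12 + (1/3)·16 + (1/6)·18 + (1/3)·21 = 52/3

52/3 dollars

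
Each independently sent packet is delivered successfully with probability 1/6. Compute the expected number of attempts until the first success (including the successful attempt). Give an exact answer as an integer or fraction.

For a geometric distribution, E[trials] = 1/p = 1/(1/6) = 6.

6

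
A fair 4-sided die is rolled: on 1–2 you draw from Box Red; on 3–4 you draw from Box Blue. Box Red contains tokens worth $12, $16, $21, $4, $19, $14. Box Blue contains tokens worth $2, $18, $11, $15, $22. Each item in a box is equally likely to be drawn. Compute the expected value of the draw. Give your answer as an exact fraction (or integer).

E[X | Box Red] = (12 + 16 + 21 + 4 + 19 + 14)/6 = 43/3
E[X | Box Blue] = (2 + 18 + 11 + 15 + 22)/5 = 68/5
E[X] = (1/2)·43/3 + (1/2)·68/5 = 419/30

419/30 dollars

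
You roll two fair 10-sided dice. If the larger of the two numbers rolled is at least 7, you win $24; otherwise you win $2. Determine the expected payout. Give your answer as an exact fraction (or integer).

402/25 dollars

E[payout] = (9/25)·2 + (16/25)·24 = 402/25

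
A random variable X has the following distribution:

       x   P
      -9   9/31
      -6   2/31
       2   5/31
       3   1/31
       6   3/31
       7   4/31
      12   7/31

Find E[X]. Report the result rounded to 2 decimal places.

1.61

E[X] = (9/31)·(-9) + (2/31)·(-6) + (5/31)·2 + (1/31)·3 + (3/31)·6 + (4/31)·7 + (7/31)·12
     = 50/31 ≈ 1.61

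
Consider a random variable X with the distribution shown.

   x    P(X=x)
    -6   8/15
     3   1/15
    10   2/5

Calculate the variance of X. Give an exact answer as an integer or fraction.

E[X] = (8/15)·(-6) + (1/15)·3 + (2/5)·10 = 1
E[X²] = (8/15)·36 + (1/15)·9 + (2/5)·100 = 299/5
Var(X) = 299/5 − (1)² = 294/5

294/5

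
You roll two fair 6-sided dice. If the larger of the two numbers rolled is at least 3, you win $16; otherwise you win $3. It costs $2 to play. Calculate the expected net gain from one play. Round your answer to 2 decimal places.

E[payout] = (1/9)·3 + (8/9)·16 = 131/9
Expected profit = 131/9 − 2 = 113/9 ≈ $12.56

$12.56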